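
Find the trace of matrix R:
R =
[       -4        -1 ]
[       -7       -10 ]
tr(R) = -4 - 10 = -14

The trace of a square matrix is the sum of its diagonal entries.
Diagonal entries of R: R[0][0] = -4, R[1][1] = -10.
tr(R) = -4 - 10 = -14.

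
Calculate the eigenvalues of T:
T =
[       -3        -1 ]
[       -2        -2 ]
λ = -4, -1

Solve det(T - λI) = 0. For a 2×2 matrix the characteristic equation is λ² - (trace)λ + det = 0.
trace(T) = a + d = -3 - 2 = -5.
det(T) = a*d - b*c = (-3)*(-2) - (-1)*(-2) = 6 - 2 = 4.
Characteristic equation: λ² - (-5)λ + (4) = 0.
Discriminant = (-5)² - 4*(4) = 25 - 16 = 9.
λ = (-5 ± √9) / 2 = (-5 ± 3) / 2 = -4, -1.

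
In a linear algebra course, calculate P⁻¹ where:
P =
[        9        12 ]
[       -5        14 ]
det(P) = 186
P⁻¹ =
[     7/93     -2/31 ]
[    5/186      3/62 ]

For a 2×2 matrix P = [[a, b], [c, d]] with det(P) ≠ 0, P⁻¹ = (1/det(P)) * [[d, -b], [-c, a]].
det(P) = (9)*(14) - (12)*(-5) = 126 + 60 = 186.
P⁻¹ = (1/186) * [[14, -12], [5, 9]].
Dividing each entry by 186 and reducing:
P⁻¹ =
[     7/93     -2/31 ]
[    5/186      3/62 ]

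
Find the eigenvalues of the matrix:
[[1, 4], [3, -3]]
λ = -5 and λ = 3

Characteristic equation: det(A - λI) = 0
λ² - (trace)λ + (det) = 0
λ² - (-2)λ + (-15) = 0
λ² + 2λ - 15 = 0
Solving: λ = -5, 3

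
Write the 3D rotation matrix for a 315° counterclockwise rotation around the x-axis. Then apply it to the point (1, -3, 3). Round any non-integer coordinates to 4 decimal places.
R = [[1, 0, 0], [0, √2/2, √2/2], [0, -√2/2, √2/2]]; R·(1, -3, 3) = (1.0000, 0.0000, 4.2426)

Rotation matrix for 315° around x-axis:
cos(315°) = √2/2, sin(315°) = -√2/2
R = [[1, 0, 0], [0, √2/2, √2/2], [0, -√2/2, √2/2]]
Apply to (1, -3, 3): R·[1, -3, 3]ᵀ = (1.0000, 0.0000, 4.2426)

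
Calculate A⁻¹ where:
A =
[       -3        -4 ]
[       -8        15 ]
det(A) = -77
A⁻¹ =
[   -15/77     -4/77 ]
[    -8/77      3/77 ]

For a 2×2 matrix A = [[a, b], [c, d]] with det(A) ≠ 0, A⁻¹ = (1/det(A)) * [[d, -b], [-c, a]].
det(A) = (-3)*(15) - (-4)*(-8) = -45 - 32 = -77.
A⁻¹ = (1/-77) * [[15, 4], [8, -3]].
Dividing each entry by -77 and reducing:
A⁻¹ =
[   -15/77     -4/77 ]
[    -8/77      3/77 ]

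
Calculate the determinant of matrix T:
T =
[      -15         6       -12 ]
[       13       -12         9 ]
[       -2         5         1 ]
det(T) = 177

Expand along row 0 (cofactor expansion): det(T) = a*(e*i - f*h) - b*(d*i - f*g) + c*(d*h - e*g), where the 3×3 is [[a, b, c], [d, e, f], [g, h, i]].
Minor M_00 = (-12)*(1) - (9)*(5) = -12 - 45 = -57.
Minor M_01 = (13)*(1) - (9)*(-2) = 13 + 18 = 31.
Minor M_02 = (13)*(5) - (-12)*(-2) = 65 - 24 = 41.
det(T) = (-15)*(-57) - (6)*(31) + (-12)*(41) = 855 - 186 - 492 = 177.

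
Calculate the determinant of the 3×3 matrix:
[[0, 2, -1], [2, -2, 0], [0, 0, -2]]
8

Expansion along first row:
det = 0·det([[-2,0],[0,-2]]) - 2·det([[2,0],[0,-2]]) + -1·det([[2,-2],[0,0]])
    = 0·(-2·-2 - 0·0) - 2·(2·-2 - 0·0) + -1·(2·0 - -2·0)
    = 0·4 - 2·-4 + -1·0
    = 0 + 8 + 0 = 8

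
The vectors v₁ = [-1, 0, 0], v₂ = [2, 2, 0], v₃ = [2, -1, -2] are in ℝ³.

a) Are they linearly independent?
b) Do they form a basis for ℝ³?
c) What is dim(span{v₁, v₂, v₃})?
Yes independent, yes basis, dim = 3

Stack v₁, v₂, v₃ as rows of a 3×3 matrix.
[[-1, 0, 0]; [2, 2, 0]; [2, -1, -2]] is already lower triangular with nonzero diagonal entries (-1, 2, -2), so its determinant is the product of the diagonal entries, det = (-1)·(2)·(-2) = 4 ≠ 0, and the rows are linearly independent.
Three linearly independent vectors in ℝ³ form a basis for ℝ³, so dim(span{v₁,v₂,v₃}) = 3.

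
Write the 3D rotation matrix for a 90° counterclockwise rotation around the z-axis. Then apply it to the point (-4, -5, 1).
R = [[0, -1, 0], [1, 0, 0], [0, 0, 1]]; R·(-4, -5, 1) = (5, -4, 1)

Rotation matrix for 90° around z-axis:
cos(90°) = 0, sin(90°) = 1
R = [[0, -1, 0], [1, 0, 0], [0, 0, 1]]
Apply to (-4, -5, 1): R·[-4, -5, 1]ᵀ = (5, -4, 1)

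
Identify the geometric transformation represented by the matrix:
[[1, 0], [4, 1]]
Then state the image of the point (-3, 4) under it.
vertical shear with factor 4; image of (-3, 4) is (-3, -8)

The matrix [[1, 0], [k, 1]] sends (x, y) to (x, 4x + y), leaving the x-coordinate fixed: a vertical shear.
The matrix [[1, 0], [4, 1]] represents: vertical shear with factor 4.
Applying it to (-3, 4): [1·-3 + 0·4, 4·-3 + 1·4] = (-3, -8).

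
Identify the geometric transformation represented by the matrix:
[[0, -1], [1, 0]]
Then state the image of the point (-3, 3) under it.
rotation by 90° counterclockwise; image of (-3, 3) is (-3, -3)

This matches the form [[cos θ, -sin θ], [sin θ, cos θ]] of a rotation matrix; reading off cos θ and sin θ gives the angle.
The matrix [[0, -1], [1, 0]] represents: rotation by 90° counterclockwise.
Applying it to (-3, 3): [0·-3 + -1·3, 1·-3 + 0·3] = (-3, -3).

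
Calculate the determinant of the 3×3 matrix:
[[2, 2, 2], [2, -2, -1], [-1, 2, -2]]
26

Expansion along first row:
det = 2·det([[-2,-1],[2,-2]]) - 2·det([[2,-1],[-1,-2]]) + 2·det([[2,-2],[-1,2]])
    = 2·(-2·-2 - -1·2) - 2·(2·-2 - -1·-1) + 2·(2·2 - -2·-1)
    = 2·6 - 2·-5 + 2·2
    = 12 + 10 + 4 = 26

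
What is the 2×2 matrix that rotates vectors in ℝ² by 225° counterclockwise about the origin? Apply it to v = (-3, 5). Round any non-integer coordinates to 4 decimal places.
R = [[-√2/2, √2/2], [-√2/2, -√2/2]]; R·v = (5.6569, -1.4142)

A counterclockwise rotation by angle θ in ℝ² has matrix R(θ) = [[cos θ, -sin θ], [sin θ, cos θ]].
For θ = 225°: cos θ = -√2/2, sin θ = -√2/2.
R(225°) = [[-√2/2, √2/2], [-√2/2, -√2/2]].
R·v = [-√2/2·-3 + (√2/2)·5, -√2/2·-3 + -√2/2·5] = (5.6569, -1.4142).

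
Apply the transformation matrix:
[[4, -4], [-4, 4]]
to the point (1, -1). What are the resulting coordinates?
(8, -8)

Matrix multiplication:
[[4, -4], [-4, 4]] × [1, -1]ᵀ
= [4×1 + -4×-1, -4×1 + 4×-1]ᵀ
= [8.0000, -8.0000]ᵀ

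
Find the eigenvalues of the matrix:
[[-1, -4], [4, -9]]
λ = -5 and λ = -5

Characteristic equation: det(A - λI) = 0
λ² - (trace)λ + (det) = 0
λ² - (-10)λ + (25) = 0
λ² + 10λ + 25 = 0
Solving: λ = -5, -5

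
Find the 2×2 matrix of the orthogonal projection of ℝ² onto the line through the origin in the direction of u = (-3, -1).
[[9/10, 3/10], [3/10, 1/10]]

The orthogonal projection onto the line spanned by a nonzero vector u = (a, b) has matrix P = (u uᵀ) / (uᵀ u) = (1/(a² + b²)) · [[a², ab], [ab, b²]].
Here u = (-3, -1), so a² + b² = 9 + 1 = 10.
P = (1/10) · [[9, 3], [3, 1]] = [[9/10, 3/10], [3/10, 1/10]].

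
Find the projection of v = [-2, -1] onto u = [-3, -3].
[-3/2, -3/2]

The projection of v onto u is proj_u(v) = ((v·u) / (u·u)) · u.
v·u = (-2)*(-3) + (-1)*(-3) = 9.
u·u = (-3)*(-3) + (-3)*(-3) = 18.
coefficient = 9 / 18 = 1/2.
proj_u(v) = 1/2 · [-3, -3] = [-3/2, -3/2].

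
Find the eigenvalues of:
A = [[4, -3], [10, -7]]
λ = -2, -1

Solve det(A - λI) = 0. For a 2×2 matrix this is λ² - (trace)λ + det = 0.
trace(A) = 4 - 7 = -3.
det(A) = (4)*(-7) - (-3)*(10) = -28 + 30 = 2.
Characteristic equation: λ² - (-3)λ + (2) = 0.
Discriminant: (-3)² - 4*(2) = 9 - 8 = 1.
Roots: λ = (-3 ± √1) / 2 = -2, -1.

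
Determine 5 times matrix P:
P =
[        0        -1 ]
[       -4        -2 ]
5P =
[        0        -5 ]
[      -20       -10 ]

Scalar multiplication is elementwise: (5P)[i][j] = 5 * P[i][j].
  (5P)[0][0] = 5 * (0) = 0
  (5P)[0][1] = 5 * (-1) = -5
  (5P)[1][0] = 5 * (-4) = -20
  (5P)[1][1] = 5 * (-2) = -10
5P =
[        0        -5 ]
[      -20       -10 ]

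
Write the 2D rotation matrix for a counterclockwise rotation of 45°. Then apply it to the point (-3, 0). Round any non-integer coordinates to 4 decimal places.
R = [[√2/2, -√2/2], [√2/2, √2/2]]; R·(-3, 0) = (-2.1213, -2.1213)

Rotation matrix formula: R(θ) = [[cos θ, -sin θ], [sin θ, cos θ]]
For θ = 45°:
cos(45°) = √2/2
sin(45°) = √2/2
R = [[√2/2, -√2/2], [√2/2, √2/2]]
Apply to (-3, 0): [√2/2·-3 + (-√2/2)·0, √2/2·-3 + √2/2·0] = (-2.1213, -2.1213)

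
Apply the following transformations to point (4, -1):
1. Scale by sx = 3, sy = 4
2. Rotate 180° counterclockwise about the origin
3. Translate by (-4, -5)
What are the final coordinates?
(-16, -1)

Step 1: Scale → (12, -4)
Step 2: Rotate 180° → (-12, 4)
Step 3: Translate → (-16, -1)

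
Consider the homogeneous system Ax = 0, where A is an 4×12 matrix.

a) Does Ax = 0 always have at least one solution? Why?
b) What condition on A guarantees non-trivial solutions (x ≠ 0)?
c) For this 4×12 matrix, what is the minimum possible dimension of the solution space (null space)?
a) Yes, x = 0 is always a solution. b) When A has linearly dependent columns (rank < n). c) Minimum nullity = 8.

a) x = 0 satisfies A·0 = 0, so the zero vector is always a solution.
b) Non-trivial solutions exist iff the columns of A are linearly dependent, equivalently rank(A) < n (the number of columns).
c) By rank-nullity, rank(A) + nullity(A) = n = 12. Since A has only 4 rows, rank(A) ≤ 4, so nullity(A) ≥ 12 - 4 = 8.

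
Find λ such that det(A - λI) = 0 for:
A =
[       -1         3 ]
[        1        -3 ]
λ = -4, 0

Solve det(A - λI) = 0. For a 2×2 matrix the characteristic equation is λ² - (trace)λ + det = 0.
trace(A) = a + d = -1 - 3 = -4.
det(A) = a*d - b*c = (-1)*(-3) - (3)*(1) = 3 - 3 = 0.
Characteristic equation: λ² - (-4)λ + (0) = 0.
Discriminant = (-4)² - 4*(0) = 16 - 0 = 16.
λ = (-4 ± √16) / 2 = (-4 ± 4) / 2 = -4, 0.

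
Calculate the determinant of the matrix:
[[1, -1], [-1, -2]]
-3

For a 2×2 matrix [[a, b], [c, d]], det = ad - bc
det = (1)(-2) - (-1)(-1) = -2 - 1 = -3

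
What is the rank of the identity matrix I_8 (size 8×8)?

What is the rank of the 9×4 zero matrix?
rank(I_8) = 8, rank(0) = 0

The identity I_8 has 8 columns that are the standard basis vectors e_1, …, e_8. These are linearly independent, so all 8 columns are pivots and rank(I_8) = 8.
The 9×4 zero matrix has every entry zero, so every row is the zero row and there are no pivots; rank(0) = 0.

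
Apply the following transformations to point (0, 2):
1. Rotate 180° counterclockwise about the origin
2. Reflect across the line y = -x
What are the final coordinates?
(2, 0)

Step 1: Rotate 180° → (0, -2)
Step 2: Reflect across the line y = -x → (2, 0)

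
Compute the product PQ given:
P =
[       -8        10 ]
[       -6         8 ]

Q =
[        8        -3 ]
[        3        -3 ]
PQ =
[      -34        -6 ]
[      -24        -6 ]

Matrix multiplication: (PQ)[i][j] = sum over k of P[i][k] * Q[k][j].
  (PQ)[0][0] = (-8)*(8) + (10)*(3) = -34
  (PQ)[0][1] = (-8)*(-3) + (10)*(-3) = -6
  (PQ)[1][0] = (-6)*(8) + (8)*(3) = -24
  (PQ)[1][1] = (-6)*(-3) + (8)*(-3) = -6
PQ =
[      -34        -6 ]
[      -24        -6 ]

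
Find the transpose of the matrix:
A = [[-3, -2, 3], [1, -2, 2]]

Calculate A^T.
[[-3, 1], [-2, -2], [3, 2]]

The transpose sends entry (i,j) to (j,i); rows become columns.
Row 0 of A: [-3, -2, 3] -> column 0 of A^T.
Row 1 of A: [1, -2, 2] -> column 1 of A^T.
A^T = [[-3, 1], [-2, -2], [3, 2]]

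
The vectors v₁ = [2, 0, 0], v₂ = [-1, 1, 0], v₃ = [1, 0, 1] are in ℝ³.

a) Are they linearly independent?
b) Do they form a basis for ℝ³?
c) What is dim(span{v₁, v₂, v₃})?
Yes independent, yes basis, dim = 3

Stack v₁, v₂, v₃ as rows of a 3×3 matrix.
[[2, 0, 0]; [-1, 1, 0]; [1, 0, 1]] is already lower triangular with nonzero diagonal entries (2, 1, 1), so its determinant is the product of the diagonal entries, det = (2)·(1)·(1) = 2 ≠ 0, and the rows are linearly independent.
Three linearly independent vectors in ℝ³ form a basis for ℝ³, so dim(span{v₁,v₂,v₃}) = 3.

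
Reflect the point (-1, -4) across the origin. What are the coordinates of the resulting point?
(1, 4)

Reflection across origin: (-1, -4) → (1, 4)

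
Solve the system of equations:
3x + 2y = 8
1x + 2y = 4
x = 2, y = 1

Use elimination (row reduction):
Equation 1: 3x + 2y = 8.
Equation 2: 1x + 2y = 4.
Multiply Eq1 by 1 and Eq2 by 3: 3x + 2y = 8;  3x + 6y = 12.
Subtract: (4)y = 4, so y = 1.
Back-substitute into Eq1: 3x + 2*(1) = 8, so x = 2.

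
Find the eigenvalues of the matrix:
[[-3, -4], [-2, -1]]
λ = -5 and λ = 1

Characteristic equation: det(A - λI) = 0
λ² - (trace)λ + (det) = 0
λ² - (-4)λ + (-5) = 0
λ² + 4λ - 5 = 0
Solving: λ = -5, 1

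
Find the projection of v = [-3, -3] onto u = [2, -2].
[0, 0]

The projection of v onto u is proj_u(v) = ((v·u) / (u·u)) · u.
v·u = (-3)*(2) + (-3)*(-2) = 0.
u·u = (2)*(2) + (-2)*(-2) = 8.
coefficient = 0 / 8 = 0.
proj_u(v) = 0 · [2, -2] = [0, 0].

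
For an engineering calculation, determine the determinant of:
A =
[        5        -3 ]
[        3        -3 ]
det(A) = -6

For a 2×2 matrix [[a, b], [c, d]], det = a*d - b*c.
det(A) = (5)*(-3) - (-3)*(3) = -15 + 9 = -6.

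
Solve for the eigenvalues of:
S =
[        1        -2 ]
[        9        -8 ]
λ = -5, -2

Solve det(S - λI) = 0. For a 2×2 matrix the characteristic equation is λ² - (trace)λ + det = 0.
trace(S) = a + d = 1 - 8 = -7.
det(S) = a*d - b*c = (1)*(-8) - (-2)*(9) = -8 + 18 = 10.
Characteristic equation: λ² - (-7)λ + (10) = 0.
Discriminant = (-7)² - 4*(10) = 49 - 40 = 9.
λ = (-7 ± √9) / 2 = (-7 ± 3) / 2 = -5, -2.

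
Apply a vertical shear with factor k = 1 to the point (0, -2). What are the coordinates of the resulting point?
(0, -2)

Shear matrix for vertical shear with factor k = 1:
[[1, 0], [1, 1]]
Result: (0, -2) → (0, -2)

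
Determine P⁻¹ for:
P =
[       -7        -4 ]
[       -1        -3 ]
det(P) = 17
P⁻¹ =
[    -3/17      4/17 ]
[     1/17     -7/17 ]

For a 2×2 matrix P = [[a, b], [c, d]] with det(P) ≠ 0, P⁻¹ = (1/det(P)) * [[d, -b], [-c, a]].
det(P) = (-7)*(-3) - (-4)*(-1) = 21 - 4 = 17.
P⁻¹ = (1/17) * [[-3, 4], [1, -7]].
Dividing each entry by 17 and reducing:
P⁻¹ =
[    -3/17      4/17 ]
[     1/17     -7/17 ]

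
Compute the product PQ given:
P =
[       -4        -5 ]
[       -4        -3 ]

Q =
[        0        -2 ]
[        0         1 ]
PQ =
[        0         3 ]
[        0         5 ]

Matrix multiplication: (PQ)[i][j] = sum over k of P[i][k] * Q[k][j].
  (PQ)[0][0] = (-4)*(0) + (-5)*(0) = 0
  (PQ)[0][1] = (-4)*(-2) + (-5)*(1) = 3
  (PQ)[1][0] = (-4)*(0) + (-3)*(0) = 0
  (PQ)[1][1] = (-4)*(-2) + (-3)*(1) = 5
PQ =
[        0         3 ]
[        0         5 ]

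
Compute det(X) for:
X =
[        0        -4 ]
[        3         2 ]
det(X) = 12

For a 2×2 matrix [[a, b], [c, d]], det = a*d - b*c.
det(X) = (0)*(2) - (-4)*(3) = 0 + 12 = 12.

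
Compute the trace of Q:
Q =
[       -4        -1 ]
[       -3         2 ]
tr(Q) = -4 + 2 = -2

The trace of a square matrix is the sum of its diagonal entries.
Diagonal entries of Q: Q[0][0] = -4, Q[1][1] = 2.
tr(Q) = -4 + 2 = -2.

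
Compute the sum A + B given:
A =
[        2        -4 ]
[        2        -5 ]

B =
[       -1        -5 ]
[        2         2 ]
A + B =
[        1        -9 ]
[        4        -3 ]

Matrix addition is elementwise: (A+B)[i][j] = A[i][j] + B[i][j].
  (A+B)[0][0] = (2) + (-1) = 1
  (A+B)[0][1] = (-4) + (-5) = -9
  (A+B)[1][0] = (2) + (2) = 4
  (A+B)[1][1] = (-5) + (2) = -3
A + B =
[        1        -9 ]
[        4        -3 ]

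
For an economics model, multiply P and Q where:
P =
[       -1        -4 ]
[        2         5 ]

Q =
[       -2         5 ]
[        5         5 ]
PQ =
[      -18       -25 ]
[       21        35 ]

Matrix multiplication: (PQ)[i][j] = sum over k of P[i][k] * Q[k][j].
  (PQ)[0][0] = (-1)*(-2) + (-4)*(5) = -18
  (PQ)[0][1] = (-1)*(5) + (-4)*(5) = -25
  (PQ)[1][0] = (2)*(-2) + (5)*(5) = 21
  (PQ)[1][1] = (2)*(5) + (5)*(5) = 35
PQ =
[      -18       -25 ]
[       21        35 ]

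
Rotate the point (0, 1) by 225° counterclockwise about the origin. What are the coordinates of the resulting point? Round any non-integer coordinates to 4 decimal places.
(0.7071, -0.7071)

Rotation matrix R(θ) = [[cos θ, -sin θ], [sin θ, cos θ]]; for θ = 225°:
R = [[-√2/2, √2/2], [-√2/2, -√2/2]]
Result: R × [0, 1]ᵀ = [-√2/2·0 + (√2/2)·1, -√2/2·0 + (-√2/2)·1]ᵀ = (0.7071, -0.7071)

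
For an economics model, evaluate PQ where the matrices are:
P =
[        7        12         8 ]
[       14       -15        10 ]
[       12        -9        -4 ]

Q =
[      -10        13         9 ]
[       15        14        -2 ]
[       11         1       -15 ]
PQ =
[      198       267       -81 ]
[     -255       -18         6 ]
[     -299        26       186 ]

Matrix multiplication: (PQ)[i][j] = sum over k of P[i][k] * Q[k][j].
  (PQ)[0][0] = (7)*(-10) + (12)*(15) + (8)*(11) = 198
  (PQ)[0][1] = (7)*(13) + (12)*(14) + (8)*(1) = 267
  (PQ)[0][2] = (7)*(9) + (12)*(-2) + (8)*(-15) = -81
  (PQ)[1][0] = (14)*(-10) + (-15)*(15) + (10)*(11) = -255
  (PQ)[1][1] = (14)*(13) + (-15)*(14) + (10)*(1) = -18
  (PQ)[1][2] = (14)*(9) + (-15)*(-2) + (10)*(-15) = 6
  (PQ)[2][0] = (12)*(-10) + (-9)*(15) + (-4)*(11) = -299
  (PQ)[2][1] = (12)*(13) + (-9)*(14) + (-4)*(1) = 26
  (PQ)[2][2] = (12)*(9) + (-9)*(-2) + (-4)*(-15) = 186
PQ =
[      198       267       -81 ]
[     -255       -18         6 ]
[     -299        26       186 ]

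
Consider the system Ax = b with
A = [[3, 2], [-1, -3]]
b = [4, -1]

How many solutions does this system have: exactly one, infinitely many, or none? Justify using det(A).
Exactly one solution

Compute det(A) = (3)*(-3) - (2)*(-1) = -7.
Because det(A) ≠ 0, A is invertible and Ax = b has a unique solution for every b (here x = A⁻¹ b).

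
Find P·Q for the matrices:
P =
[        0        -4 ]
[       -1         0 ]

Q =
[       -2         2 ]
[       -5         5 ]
PQ =
[       20       -20 ]
[        2        -2 ]

Matrix multiplication: (PQ)[i][j] = sum over k of P[i][k] * Q[k][j].
  (PQ)[0][0] = (0)*(-2) + (-4)*(-5) = 20
  (PQ)[0][1] = (0)*(2) + (-4)*(5) = -20
  (PQ)[1][0] = (-1)*(-2) + (0)*(-5) = 2
  (PQ)[1][1] = (-1)*(2) + (0)*(5) = -2
PQ =
[       20       -20 ]
[        2        -2 ]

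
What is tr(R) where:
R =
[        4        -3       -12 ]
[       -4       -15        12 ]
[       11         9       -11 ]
tr(R) = 4 - 15 - 11 = -22

The trace of a square matrix is the sum of its diagonal entries.
Diagonal entries of R: R[0][0] = 4, R[1][1] = -15, R[2][2] = -11.
tr(R) = 4 - 15 - 11 = -22.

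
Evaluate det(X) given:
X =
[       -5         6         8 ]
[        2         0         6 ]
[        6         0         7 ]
det(X) = 132

Expand along row 0 (cofactor expansion): det(X) = a*(e*i - f*h) - b*(d*i - f*g) + c*(d*h - e*g), where the 3×3 is [[a, b, c], [d, e, f], [g, h, i]].
Minor M_00 = (0)*(7) - (6)*(0) = 0 - 0 = 0.
Minor M_01 = (2)*(7) - (6)*(6) = 14 - 36 = -22.
Minor M_02 = (2)*(0) - (0)*(6) = 0 - 0 = 0.
det(X) = (-5)*(0) - (6)*(-22) + (8)*(0) = 0 + 132 + 0 = 132.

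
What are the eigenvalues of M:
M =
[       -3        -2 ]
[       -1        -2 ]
λ = -4, -1

Solve det(M - λI) = 0. For a 2×2 matrix the characteristic equation is λ² - (trace)λ + det = 0.
trace(M) = a + d = -3 - 2 = -5.
det(M) = a*d - b*c = (-3)*(-2) - (-2)*(-1) = 6 - 2 = 4.
Characteristic equation: λ² - (-5)λ + (4) = 0.
Discriminant = (-5)² - 4*(4) = 25 - 16 = 9.
λ = (-5 ± √9) / 2 = (-5 ± 3) / 2 = -4, -1.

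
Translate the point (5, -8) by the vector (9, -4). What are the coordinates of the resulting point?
(14, -12)

Translation by (9, -4):
x' = 5 + 9 = 14
y' = -8 + -4 = -12
Homogeneous matrix: [[1, 0, 9], [0, 1, -4], [0, 0, 1]]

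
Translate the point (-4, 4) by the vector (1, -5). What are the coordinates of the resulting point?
(-3, -1)

Translation by (1, -5):
x' = -4 + 1 = -3
y' = 4 + -5 = -1
Homogeneous matrix: [[1, 0, 1], [0, 1, -5], [0, 0, 1]]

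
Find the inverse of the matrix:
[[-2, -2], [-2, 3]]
[[-3/10, -1/5], [-1/5, 1/5]]

For [[a,b],[c,d]], inverse = (1/det)·[[d,-b],[-c,a]]
det = -2·3 - -2·-2 = -10
Inverse = (1/-10)·[[3, 2], [2, -2]]
        = [[-3/10, -1/5], [-1/5, 1/5]]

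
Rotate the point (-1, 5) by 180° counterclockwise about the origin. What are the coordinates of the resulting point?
(1, -5)

Rotation matrix R(θ) = [[cos θ, -sin θ], [sin θ, cos θ]]; for θ = 180°:
R = [[-1, 0], [0, -1]]
Result: R × [-1, 5]ᵀ = [-1·-1 + (0)·5, 0·-1 + (-1)·5]ᵀ = (1, -5)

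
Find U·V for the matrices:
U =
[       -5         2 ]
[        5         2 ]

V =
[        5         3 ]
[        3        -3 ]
UV =
[      -19       -21 ]
[       31         9 ]

Matrix multiplication: (UV)[i][j] = sum over k of U[i][k] * V[k][j].
  (UV)[0][0] = (-5)*(5) + (2)*(3) = -19
  (UV)[0][1] = (-5)*(3) + (2)*(-3) = -21
  (UV)[1][0] = (5)*(5) + (2)*(3) = 31
  (UV)[1][1] = (5)*(3) + (2)*(-3) = 9
UV =
[      -19       -21 ]
[       31         9 ]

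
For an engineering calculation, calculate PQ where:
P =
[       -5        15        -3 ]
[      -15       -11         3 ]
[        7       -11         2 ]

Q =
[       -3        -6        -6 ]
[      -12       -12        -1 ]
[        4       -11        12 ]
PQ =
[     -177      -117       -21 ]
[      189       189       137 ]
[      119        68        -7 ]

Matrix multiplication: (PQ)[i][j] = sum over k of P[i][k] * Q[k][j].
  (PQ)[0][0] = (-5)*(-3) + (15)*(-12) + (-3)*(4) = -177
  (PQ)[0][1] = (-5)*(-6) + (15)*(-12) + (-3)*(-11) = -117
  (PQ)[0][2] = (-5)*(-6) + (15)*(-1) + (-3)*(12) = -21
  (PQ)[1][0] = (-15)*(-3) + (-11)*(-12) + (3)*(4) = 189
  (PQ)[1][1] = (-15)*(-6) + (-11)*(-12) + (3)*(-11) = 189
  (PQ)[1][2] = (-15)*(-6) + (-11)*(-1) + (3)*(12) = 137
  (PQ)[2][0] = (7)*(-3) + (-11)*(-12) + (2)*(4) = 119
  (PQ)[2][1] = (7)*(-6) + (-11)*(-12) + (2)*(-11) = 68
  (PQ)[2][2] = (7)*(-6) + (-11)*(-1) + (2)*(12) = -7
PQ =
[     -177      -117       -21 ]
[      189       189       137 ]
[      119        68        -7 ]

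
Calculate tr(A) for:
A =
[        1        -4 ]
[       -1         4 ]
tr(A) = 1 + 4 = 5

The trace of a square matrix is the sum of its diagonal entries.
Diagonal entries of A: A[0][0] = 1, A[1][1] = 4.
tr(A) = 1 + 4 = 5.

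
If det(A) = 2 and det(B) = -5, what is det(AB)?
-10

Use the multiplicative property of determinants: det(AB) = det(A)*det(B).
det(AB) = (2)*(-5) = -10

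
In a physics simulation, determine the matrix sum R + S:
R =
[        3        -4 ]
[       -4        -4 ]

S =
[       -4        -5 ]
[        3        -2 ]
R + S =
[       -1        -9 ]
[       -1        -6 ]

Matrix addition is elementwise: (R+S)[i][j] = R[i][j] + S[i][j].
  (R+S)[0][0] = (3) + (-4) = -1
  (R+S)[0][1] = (-4) + (-5) = -9
  (R+S)[1][0] = (-4) + (3) = -1
  (R+S)[1][1] = (-4) + (-2) = -6
R + S =
[       -1        -9 ]
[       -1        -6 ]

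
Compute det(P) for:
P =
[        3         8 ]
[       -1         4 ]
det(P) = 20

For a 2×2 matrix [[a, b], [c, d]], det = a*d - b*c.
det(P) = (3)*(4) - (8)*(-1) = 12 + 8 = 20.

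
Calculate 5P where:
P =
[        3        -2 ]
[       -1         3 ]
5P =
[       15       -10 ]
[       -5        15 ]

Scalar multiplication is elementwise: (5P)[i][j] = 5 * P[i][j].
  (5P)[0][0] = 5 * (3) = 15
  (5P)[0][1] = 5 * (-2) = -10
  (5P)[1][0] = 5 * (-1) = -5
  (5P)[1][1] = 5 * (3) = 15
5P =
[       15       -10 ]
[       -5        15 ]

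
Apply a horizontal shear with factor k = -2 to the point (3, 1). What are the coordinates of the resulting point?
(1, 1)

Shear matrix for horizontal shear with factor k = -2:
[[1, -2], [0, 1]]
Result: (3, 1) → (1, 1)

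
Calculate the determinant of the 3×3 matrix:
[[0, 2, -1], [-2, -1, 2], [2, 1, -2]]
0

Expansion along first row:
det = 0·det([[-1,2],[1,-2]]) - 2·det([[-2,2],[2,-2]]) + -1·det([[-2,-1],[2,1]])
    = 0·(-1·-2 - 2·1) - 2·(-2·-2 - 2·2) + -1·(-2·1 - -1·2)
    = 0·0 - 2·0 + -1·0
    = 0 + 0 + 0 = 0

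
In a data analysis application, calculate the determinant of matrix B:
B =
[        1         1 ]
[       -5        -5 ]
det(B) = 0

For a 2×2 matrix [[a, b], [c, d]], det = a*d - b*c.
det(B) = (1)*(-5) - (1)*(-5) = -5 + 5 = 0.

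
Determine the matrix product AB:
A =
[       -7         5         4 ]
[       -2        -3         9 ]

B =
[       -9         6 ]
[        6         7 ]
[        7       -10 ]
AB =
[      121       -47 ]
[       63      -123 ]

Matrix multiplication: (AB)[i][j] = sum over k of A[i][k] * B[k][j].
  (AB)[0][0] = (-7)*(-9) + (5)*(6) + (4)*(7) = 121
  (AB)[0][1] = (-7)*(6) + (5)*(7) + (4)*(-10) = -47
  (AB)[1][0] = (-2)*(-9) + (-3)*(6) + (9)*(7) = 63
  (AB)[1][1] = (-2)*(6) + (-3)*(7) + (9)*(-10) = -123
AB =
[      121       -47 ]
[       63      -123 ]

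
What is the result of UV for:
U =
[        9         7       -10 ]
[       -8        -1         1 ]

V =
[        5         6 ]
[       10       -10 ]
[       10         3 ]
UV =
[       15       -46 ]
[      -40       -35 ]

Matrix multiplication: (UV)[i][j] = sum over k of U[i][k] * V[k][j].
  (UV)[0][0] = (9)*(5) + (7)*(10) + (-10)*(10) = 15
  (UV)[0][1] = (9)*(6) + (7)*(-10) + (-10)*(3) = -46
  (UV)[1][0] = (-8)*(5) + (-1)*(10) + (1)*(10) = -40
  (UV)[1][1] = (-8)*(6) + (-1)*(-10) + (1)*(3) = -35
UV =
[       15       -46 ]
[      -40       -35 ]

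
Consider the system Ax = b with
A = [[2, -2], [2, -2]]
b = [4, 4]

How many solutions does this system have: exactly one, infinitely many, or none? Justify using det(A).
Infinitely many solutions

det(A) = (2)*(-2) - (-2)*(2) = 0, so A is singular (column 2 is -1 times column 1).
b = [4, 4] = 2 * column 1 of A, so b lies in the column space of A.
A singular matrix whose right-hand side is in its column space gives a 1-parameter family of solutions — infinitely many.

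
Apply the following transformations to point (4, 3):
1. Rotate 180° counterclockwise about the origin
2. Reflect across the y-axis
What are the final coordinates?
(4, -3)

Step 1: Rotate 180° → (-4, -3)
Step 2: Reflect across the y-axis → (4, -3)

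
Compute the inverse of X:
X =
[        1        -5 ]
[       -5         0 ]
det(X) = -25
X⁻¹ =
[        0      -1/5 ]
[     -1/5     -1/25 ]

For a 2×2 matrix X = [[a, b], [c, d]] with det(X) ≠ 0, X⁻¹ = (1/det(X)) * [[d, -b], [-c, a]].
det(X) = (1)*(0) - (-5)*(-5) = 0 - 25 = -25.
X⁻¹ = (1/-25) * [[0, 5], [5, 1]].
Dividing each entry by -25 and reducing:
X⁻¹ =
[        0      -1/5 ]
[     -1/5     -1/25 ]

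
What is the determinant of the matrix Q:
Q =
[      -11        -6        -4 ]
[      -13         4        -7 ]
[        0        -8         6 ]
det(Q) = -532

Expand along row 0 (cofactor expansion): det(Q) = a*(e*i - f*h) - b*(d*i - f*g) + c*(d*h - e*g), where the 3×3 is [[a, b, c], [d, e, f], [g, h, i]].
Minor M_00 = (4)*(6) - (-7)*(-8) = 24 - 56 = -32.
Minor M_01 = (-13)*(6) - (-7)*(0) = -78 - 0 = -78.
Minor M_02 = (-13)*(-8) - (4)*(0) = 104 - 0 = 104.
det(Q) = (-11)*(-32) - (-6)*(-78) + (-4)*(104) = 352 - 468 - 416 = -532.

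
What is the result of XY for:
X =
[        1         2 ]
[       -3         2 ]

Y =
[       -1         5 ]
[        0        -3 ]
XY =
[       -1        -1 ]
[        3       -21 ]

Matrix multiplication: (XY)[i][j] = sum over k of X[i][k] * Y[k][j].
  (XY)[0][0] = (1)*(-1) + (2)*(0) = -1
  (XY)[0][1] = (1)*(5) + (2)*(-3) = -1
  (XY)[1][0] = (-3)*(-1) + (2)*(0) = 3
  (XY)[1][1] = (-3)*(5) + (2)*(-3) = -21
XY =
[       -1        -1 ]
[        3       -21 ]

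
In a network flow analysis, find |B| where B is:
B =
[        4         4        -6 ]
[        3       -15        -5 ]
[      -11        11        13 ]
det(B) = 296

Expand along row 0 (cofactor expansion): det(B) = a*(e*i - f*h) - b*(d*i - f*g) + c*(d*h - e*g), where the 3×3 is [[a, b, c], [d, e, f], [g, h, i]].
Minor M_00 = (-15)*(13) - (-5)*(11) = -195 + 55 = -140.
Minor M_01 = (3)*(13) - (-5)*(-11) = 39 - 55 = -16.
Minor M_02 = (3)*(11) - (-15)*(-11) = 33 - 165 = -132.
det(B) = (4)*(-140) - (4)*(-16) + (-6)*(-132) = -560 + 64 + 792 = 296.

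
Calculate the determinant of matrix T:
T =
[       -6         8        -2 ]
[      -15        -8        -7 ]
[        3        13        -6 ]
det(T) = -1380

Expand along row 0 (cofactor expansion): det(T) = a*(e*i - f*h) - b*(d*i - f*g) + c*(d*h - e*g), where the 3×3 is [[a, b, c], [d, e, f], [g, h, i]].
Minor M_00 = (-8)*(-6) - (-7)*(13) = 48 + 91 = 139.
Minor M_01 = (-15)*(-6) - (-7)*(3) = 90 + 21 = 111.
Minor M_02 = (-15)*(13) - (-8)*(3) = -195 + 24 = -171.
det(T) = (-6)*(139) - (8)*(111) + (-2)*(-171) = -834 - 888 + 342 = -1380.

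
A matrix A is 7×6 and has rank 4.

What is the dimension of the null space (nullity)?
2

The rank-nullity theorem for an m×n matrix states:
rank(A) + nullity(A) = n (the number of columns).
Here n = 6 and rank(A) = 4, so nullity(A) = 6 - 4 = 2.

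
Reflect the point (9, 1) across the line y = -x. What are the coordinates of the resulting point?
(-1, -9)

Reflection across line y = -x: (9, 1) → (-1, -9)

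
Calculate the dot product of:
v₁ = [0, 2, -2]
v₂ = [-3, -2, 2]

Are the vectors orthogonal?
-8, No

The dot product is the sum of products of corresponding components.
v₁·v₂ = (0)*(-3) + (2)*(-2) + (-2)*(2) = 0 - 4 - 4 = -8.
Two vectors are orthogonal iff their dot product is 0; here the dot product is -8, so the vectors are not orthogonal.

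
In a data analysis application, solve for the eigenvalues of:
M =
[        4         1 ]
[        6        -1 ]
λ = -2, 5

Solve det(M - λI) = 0. For a 2×2 matrix the characteristic equation is λ² - (trace)λ + det = 0.
trace(M) = a + d = 4 - 1 = 3.
det(M) = a*d - b*c = (4)*(-1) - (1)*(6) = -4 - 6 = -10.
Characteristic equation: λ² - (3)λ + (-10) = 0.
Discriminant = (3)² - 4*(-10) = 9 + 40 = 49.
λ = (3 ± √49) / 2 = (3 ± 7) / 2 = -2, 5.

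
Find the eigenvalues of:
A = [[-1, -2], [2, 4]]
λ = 0, 3

Solve det(A - λI) = 0. For a 2×2 matrix this is λ² - (trace)λ + det = 0.
trace(A) = -1 + 4 = 3.
det(A) = (-1)*(4) - (-2)*(2) = -4 + 4 = 0.
Characteristic equation: λ² - (3)λ + (0) = 0.
Discriminant: (3)² - 4*(0) = 9 - 0 = 9.
Roots: λ = (3 ± √9) / 2 = 0, 3.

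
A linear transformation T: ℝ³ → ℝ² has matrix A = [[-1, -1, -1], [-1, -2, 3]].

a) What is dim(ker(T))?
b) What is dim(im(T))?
dim(ker) = 1, dim(im) = 2

The two rows are not scalar multiples of one another (no single k satisfies row 2 = k × row 1), so they are linearly independent.
Thus rank(A) = 2.
dim(im(T)) = rank(A) = 2.
By the rank-nullity theorem applied to T: ℝ³ → ℝ², rank(A) + nullity(A) = 3 (the domain dimension), so dim(ker(T)) = 3 - 2 = 1.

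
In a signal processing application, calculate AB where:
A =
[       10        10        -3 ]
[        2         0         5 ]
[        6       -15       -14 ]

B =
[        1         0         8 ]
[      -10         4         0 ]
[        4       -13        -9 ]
AB =
[     -102        79       107 ]
[       22       -65       -29 ]
[      100       122       174 ]

Matrix multiplication: (AB)[i][j] = sum over k of A[i][k] * B[k][j].
  (AB)[0][0] = (10)*(1) + (10)*(-10) + (-3)*(4) = -102
  (AB)[0][1] = (10)*(0) + (10)*(4) + (-3)*(-13) = 79
  (AB)[0][2] = (10)*(8) + (10)*(0) + (-3)*(-9) = 107
  (AB)[1][0] = (2)*(1) + (0)*(-10) + (5)*(4) = 22
  (AB)[1][1] = (2)*(0) + (0)*(4) + (5)*(-13) = -65
  (AB)[1][2] = (2)*(8) + (0)*(0) + (5)*(-9) = -29
  (AB)[2][0] = (6)*(1) + (-15)*(-10) + (-14)*(4) = 100
  (AB)[2][1] = (6)*(0) + (-15)*(4) + (-14)*(-13) = 122
  (AB)[2][2] = (6)*(8) + (-15)*(0) + (-14)*(-9) = 174
AB =
[     -102        79       107 ]
[       22       -65       -29 ]
[      100       122       174 ]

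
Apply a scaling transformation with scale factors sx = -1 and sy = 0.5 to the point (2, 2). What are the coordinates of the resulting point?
(-2, 1.0)

Scaling matrix:
[[-1, 0], [0, 0.50]]
Result: (2 × -1, 2 × 0.5) = (-2, 1.0)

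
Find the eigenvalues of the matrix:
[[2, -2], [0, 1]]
λ = 1 and λ = 2

Characteristic equation: det(A - λI) = 0
λ² - (trace)λ + (det) = 0
λ² - (3)λ + (2) = 0
λ² - 3λ + 2 = 0
Solving: λ = 1, 2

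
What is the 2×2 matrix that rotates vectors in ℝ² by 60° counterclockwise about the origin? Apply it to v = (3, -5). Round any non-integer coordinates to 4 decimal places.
R = [[1/2, -√3/2], [√3/2, 1/2]]; R·v = (5.8301, 0.0981)

A counterclockwise rotation by angle θ in ℝ² has matrix R(θ) = [[cos θ, -sin θ], [sin θ, cos θ]].
For θ = 60°: cos θ = 1/2, sin θ = √3/2.
R(60°) = [[1/2, -√3/2], [√3/2, 1/2]].
R·v = [1/2·3 + (-√3/2)·-5, √3/2·3 + 1/2·-5] = (5.8301, 0.0981).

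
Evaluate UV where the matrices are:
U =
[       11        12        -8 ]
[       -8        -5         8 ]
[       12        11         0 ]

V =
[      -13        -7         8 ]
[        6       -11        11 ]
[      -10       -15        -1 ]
UV =
[        9       -89       228 ]
[       -6        -9      -127 ]
[      -90      -205       217 ]

Matrix multiplication: (UV)[i][j] = sum over k of U[i][k] * V[k][j].
  (UV)[0][0] = (11)*(-13) + (12)*(6) + (-8)*(-10) = 9
  (UV)[0][1] = (11)*(-7) + (12)*(-11) + (-8)*(-15) = -89
  (UV)[0][2] = (11)*(8) + (12)*(11) + (-8)*(-1) = 228
  (UV)[1][0] = (-8)*(-13) + (-5)*(6) + (8)*(-10) = -6
  (UV)[1][1] = (-8)*(-7) + (-5)*(-11) + (8)*(-15) = -9
  (UV)[1][2] = (-8)*(8) + (-5)*(11) + (8)*(-1) = -127
  (UV)[2][0] = (12)*(-13) + (11)*(6) + (0)*(-10) = -90
  (UV)[2][1] = (12)*(-7) + (11)*(-11) + (0)*(-15) = -205
  (UV)[2][2] = (12)*(8) + (11)*(11) + (0)*(-1) = 217
UV =
[        9       -89       228 ]
[       -6        -9      -127 ]
[      -90      -205       217 ]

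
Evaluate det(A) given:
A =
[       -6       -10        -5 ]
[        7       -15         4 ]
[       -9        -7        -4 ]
det(A) = 472

Expand along row 0 (cofactor expansion): det(A) = a*(e*i - f*h) - b*(d*i - f*g) + c*(d*h - e*g), where the 3×3 is [[a, b, c], [d, e, f], [g, h, i]].
Minor M_00 = (-15)*(-4) - (4)*(-7) = 60 + 28 = 88.
Minor M_01 = (7)*(-4) - (4)*(-9) = -28 + 36 = 8.
Minor M_02 = (7)*(-7) - (-15)*(-9) = -49 - 135 = -184.
det(A) = (-6)*(88) - (-10)*(8) + (-5)*(-184) = -528 + 80 + 920 = 472.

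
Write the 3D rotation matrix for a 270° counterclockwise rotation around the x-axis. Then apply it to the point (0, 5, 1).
R = [[1, 0, 0], [0, 0, 1], [0, -1, 0]]; R·(0, 5, 1) = (0, 1, -5)

Rotation matrix for 270° around x-axis:
cos(270°) = 0, sin(270°) = -1
R = [[1, 0, 0], [0, 0, 1], [0, -1, 0]]
Apply to (0, 5, 1): R·[0, 5, 1]ᵀ = (0, 1, -5)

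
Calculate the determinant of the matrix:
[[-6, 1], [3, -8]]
45

For a 2×2 matrix [[a, b], [c, d]], det = ad - bc
det = (-6)(-8) - (1)(3) = 48 - 3 = 45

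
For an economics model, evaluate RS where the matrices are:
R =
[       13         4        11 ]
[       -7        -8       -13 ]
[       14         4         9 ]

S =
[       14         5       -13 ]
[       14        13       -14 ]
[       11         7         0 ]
RS =
[      359       194      -225 ]
[     -353      -230       203 ]
[      351       185      -238 ]

Matrix multiplication: (RS)[i][j] = sum over k of R[i][k] * S[k][j].
  (RS)[0][0] = (13)*(14) + (4)*(14) + (11)*(11) = 359
  (RS)[0][1] = (13)*(5) + (4)*(13) + (11)*(7) = 194
  (RS)[0][2] = (13)*(-13) + (4)*(-14) + (11)*(0) = -225
  (RS)[1][0] = (-7)*(14) + (-8)*(14) + (-13)*(11) = -353
  (RS)[1][1] = (-7)*(5) + (-8)*(13) + (-13)*(7) = -230
  (RS)[1][2] = (-7)*(-13) + (-8)*(-14) + (-13)*(0) = 203
  (RS)[2][0] = (14)*(14) + (4)*(14) + (9)*(11) = 351
  (RS)[2][1] = (14)*(5) + (4)*(13) + (9)*(7) = 185
  (RS)[2][2] = (14)*(-13) + (4)*(-14) + (9)*(0) = -238
RS =
[      359       194      -225 ]
[     -353      -230       203 ]
[      351       185      -238 ]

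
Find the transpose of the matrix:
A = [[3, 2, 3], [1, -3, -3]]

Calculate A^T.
[[3, 1], [2, -3], [3, -3]]

The transpose sends entry (i,j) to (j,i); rows become columns.
Row 0 of A: [3, 2, 3] -> column 0 of A^T.
Row 1 of A: [1, -3, -3] -> column 1 of A^T.
A^T = [[3, 1], [2, -3], [3, -3]]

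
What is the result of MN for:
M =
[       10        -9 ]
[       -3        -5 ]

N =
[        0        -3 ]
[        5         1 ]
MN =
[      -45       -39 ]
[      -25         4 ]

Matrix multiplication: (MN)[i][j] = sum over k of M[i][k] * N[k][j].
  (MN)[0][0] = (10)*(0) + (-9)*(5) = -45
  (MN)[0][1] = (10)*(-3) + (-9)*(1) = -39
  (MN)[1][0] = (-3)*(0) + (-5)*(5) = -25
  (MN)[1][1] = (-3)*(-3) + (-5)*(1) = 4
MN =
[      -45       -39 ]
[      -25         4 ]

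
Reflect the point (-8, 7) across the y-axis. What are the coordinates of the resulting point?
(8, 7)

Reflection across y-axis: (-8, 7) → (8, 7)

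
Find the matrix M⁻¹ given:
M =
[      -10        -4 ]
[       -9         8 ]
det(M) = -116
M⁻¹ =
[    -2/29     -1/29 ]
[   -9/116      5/58 ]

For a 2×2 matrix M = [[a, b], [c, d]] with det(M) ≠ 0, M⁻¹ = (1/det(M)) * [[d, -b], [-c, a]].
det(M) = (-10)*(8) - (-4)*(-9) = -80 - 36 = -116.
M⁻¹ = (1/-116) * [[8, 4], [9, -10]].
Dividing each entry by -116 and reducing:
M⁻¹ =
[    -2/29     -1/29 ]
[   -9/116      5/58 ]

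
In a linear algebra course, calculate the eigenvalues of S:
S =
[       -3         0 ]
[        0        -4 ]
λ = -4, -3

Solve det(S - λI) = 0. For a 2×2 matrix the characteristic equation is λ² - (trace)λ + det = 0.
trace(S) = a + d = -3 - 4 = -7.
det(S) = a*d - b*c = (-3)*(-4) - (0)*(0) = 12 - 0 = 12.
Characteristic equation: λ² - (-7)λ + (12) = 0.
Discriminant = (-7)² - 4*(12) = 49 - 48 = 1.
λ = (-7 ± √1) / 2 = (-7 ± 1) / 2 = -4, -3.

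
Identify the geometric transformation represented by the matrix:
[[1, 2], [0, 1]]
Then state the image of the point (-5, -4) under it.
horizontal shear with factor 2; image of (-5, -4) is (-13, -4)

The matrix [[1, k], [0, 1]] sends (x, y) to (x + 2y, y), leaving the y-coordinate fixed: a horizontal shear.
The matrix [[1, 2], [0, 1]] represents: horizontal shear with factor 2.
Applying it to (-5, -4): [1·-5 + 2·-4, 0·-5 + 1·-4] = (-13, -4).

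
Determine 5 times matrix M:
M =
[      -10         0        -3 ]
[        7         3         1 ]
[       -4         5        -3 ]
5M =
[      -50         0       -15 ]
[       35        15         5 ]
[      -20        25       -15 ]

Scalar multiplication is elementwise: (5M)[i][j] = 5 * M[i][j].
  (5M)[0][0] = 5 * (-10) = -50
  (5M)[0][1] = 5 * (0) = 0
  (5M)[0][2] = 5 * (-3) = -15
  (5M)[1][0] = 5 * (7) = 35
  (5M)[1][1] = 5 * (3) = 15
  (5M)[1][2] = 5 * (1) = 5
  (5M)[2][0] = 5 * (-4) = -20
  (5M)[2][1] = 5 * (5) = 25
  (5M)[2][2] = 5 * (-3) = -15
5M =
[      -50         0       -15 ]
[       35        15         5 ]
[      -20        25       -15 ]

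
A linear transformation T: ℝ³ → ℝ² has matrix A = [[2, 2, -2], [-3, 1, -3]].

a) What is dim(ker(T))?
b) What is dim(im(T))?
dim(ker) = 1, dim(im) = 2

The two rows are not scalar multiples of one another (no single k satisfies row 2 = k × row 1), so they are linearly independent.
Thus rank(A) = 2.
dim(im(T)) = rank(A) = 2.
By the rank-nullity theorem applied to T: ℝ³ → ℝ², rank(A) + nullity(A) = 3 (the domain dimension), so dim(ker(T)) = 3 - 2 = 1.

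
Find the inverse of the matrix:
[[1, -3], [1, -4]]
[[4, -3], [1, -1]]

For [[a,b],[c,d]], inverse = (1/det)·[[d,-b],[-c,a]]
det = 1·-4 - -3·1 = -1
Inverse = (1/-1)·[[-4, 3], [-1, 1]]
        = [[4, -3], [1, -1]]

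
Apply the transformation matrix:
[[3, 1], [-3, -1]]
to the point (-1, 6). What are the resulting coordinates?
(3, -3)

Matrix multiplication:
[[3, 1], [-3, -1]] × [-1, 6]ᵀ
= [3×-1 + 1×6, -3×-1 + -1×6]ᵀ
= [3.0000, -3.0000]ᵀ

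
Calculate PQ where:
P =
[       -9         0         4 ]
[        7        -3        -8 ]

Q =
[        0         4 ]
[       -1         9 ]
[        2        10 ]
PQ =
[        8         4 ]
[      -13       -79 ]

Matrix multiplication: (PQ)[i][j] = sum over k of P[i][k] * Q[k][j].
  (PQ)[0][0] = (-9)*(0) + (0)*(-1) + (4)*(2) = 8
  (PQ)[0][1] = (-9)*(4) + (0)*(9) + (4)*(10) = 4
  (PQ)[1][0] = (7)*(0) + (-3)*(-1) + (-8)*(2) = -13
  (PQ)[1][1] = (7)*(4) + (-3)*(9) + (-8)*(10) = -79
PQ =
[        8         4 ]
[      -13       -79 ]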